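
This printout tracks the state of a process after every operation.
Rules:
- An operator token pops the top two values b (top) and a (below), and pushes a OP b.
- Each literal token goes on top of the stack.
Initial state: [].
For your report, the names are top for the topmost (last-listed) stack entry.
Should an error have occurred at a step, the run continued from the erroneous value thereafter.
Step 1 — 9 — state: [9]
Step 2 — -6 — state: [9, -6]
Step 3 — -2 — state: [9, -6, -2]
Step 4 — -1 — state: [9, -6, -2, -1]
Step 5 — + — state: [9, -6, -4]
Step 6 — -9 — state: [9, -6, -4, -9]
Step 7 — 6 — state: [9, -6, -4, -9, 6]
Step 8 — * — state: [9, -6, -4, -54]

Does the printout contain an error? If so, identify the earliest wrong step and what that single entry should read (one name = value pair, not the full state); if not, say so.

step 5, top = -3

Step 1: push 9: top = 9 — in agreement.
Step 2: push -6: top = -6 — exactly as logged.
Step 3: push -2: top = -2 — verified.
Step 4: push -1: top = -1 — confirmed correct.
Step 5: -2 + -1 = -3 — the printout disagrees here.
That makes step 5 the first incorrect line — top = -3 is what it should show.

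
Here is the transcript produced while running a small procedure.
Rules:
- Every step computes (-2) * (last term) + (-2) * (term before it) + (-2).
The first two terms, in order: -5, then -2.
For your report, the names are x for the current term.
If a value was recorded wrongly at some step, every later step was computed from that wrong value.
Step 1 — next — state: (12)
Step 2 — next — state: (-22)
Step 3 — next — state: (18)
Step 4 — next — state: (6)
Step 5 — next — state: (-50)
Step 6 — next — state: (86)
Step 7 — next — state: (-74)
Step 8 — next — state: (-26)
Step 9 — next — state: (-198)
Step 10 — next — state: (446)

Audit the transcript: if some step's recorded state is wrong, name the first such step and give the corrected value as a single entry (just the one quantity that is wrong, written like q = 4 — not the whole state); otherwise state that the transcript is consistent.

step 9, x = 198

Recomputing the run from the initial state:
step 1: x = 12
step 2: x = -22
step 3: x = 18
step 4: x = 6
step 5: x = -50
step 6: x = 86
step 7: x = -74
step 8: x = -26
step 9: x = 198
step 10: x = -346
The first disagreement with the transcript is at step 9, where the value should be x = 198.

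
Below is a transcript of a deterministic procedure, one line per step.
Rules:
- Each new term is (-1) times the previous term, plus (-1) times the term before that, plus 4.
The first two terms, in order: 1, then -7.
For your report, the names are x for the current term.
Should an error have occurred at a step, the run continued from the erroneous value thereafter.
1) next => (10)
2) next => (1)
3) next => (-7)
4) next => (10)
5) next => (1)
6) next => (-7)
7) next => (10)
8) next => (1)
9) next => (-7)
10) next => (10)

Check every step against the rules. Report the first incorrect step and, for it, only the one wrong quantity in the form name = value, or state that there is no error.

Recomputing the run from the initial state:
step 1: x = 10
step 2: x = 1
step 3: x = -7
step 4: x = 10
step 5: x = 1
step 6: x = -7
step 7: x = 10
step 8: x = 1
step 9: x = -7
step 10: x = 10
This matches the transcript at every step.

no error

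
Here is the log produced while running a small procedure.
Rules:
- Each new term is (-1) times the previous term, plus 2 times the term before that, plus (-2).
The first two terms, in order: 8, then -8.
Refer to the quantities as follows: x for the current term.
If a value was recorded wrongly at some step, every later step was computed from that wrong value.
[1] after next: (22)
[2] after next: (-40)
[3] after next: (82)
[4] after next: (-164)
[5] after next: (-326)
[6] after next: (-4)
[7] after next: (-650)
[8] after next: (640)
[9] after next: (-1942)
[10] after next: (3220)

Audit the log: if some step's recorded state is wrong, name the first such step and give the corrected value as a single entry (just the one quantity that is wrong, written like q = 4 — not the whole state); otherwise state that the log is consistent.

step 5, x = 326

Recomputing the run from the initial state:
step 1: x = 22
step 2: x = -40
step 3: x = 82
step 4: x = -164
step 5: x = 326
step 6: x = -656
step 7: x = 1306
step 8: x = -2620
step 9: x = 5230
step 10: x = -10472
The first disagreement with the log is at step 5, where the value should be x = 326.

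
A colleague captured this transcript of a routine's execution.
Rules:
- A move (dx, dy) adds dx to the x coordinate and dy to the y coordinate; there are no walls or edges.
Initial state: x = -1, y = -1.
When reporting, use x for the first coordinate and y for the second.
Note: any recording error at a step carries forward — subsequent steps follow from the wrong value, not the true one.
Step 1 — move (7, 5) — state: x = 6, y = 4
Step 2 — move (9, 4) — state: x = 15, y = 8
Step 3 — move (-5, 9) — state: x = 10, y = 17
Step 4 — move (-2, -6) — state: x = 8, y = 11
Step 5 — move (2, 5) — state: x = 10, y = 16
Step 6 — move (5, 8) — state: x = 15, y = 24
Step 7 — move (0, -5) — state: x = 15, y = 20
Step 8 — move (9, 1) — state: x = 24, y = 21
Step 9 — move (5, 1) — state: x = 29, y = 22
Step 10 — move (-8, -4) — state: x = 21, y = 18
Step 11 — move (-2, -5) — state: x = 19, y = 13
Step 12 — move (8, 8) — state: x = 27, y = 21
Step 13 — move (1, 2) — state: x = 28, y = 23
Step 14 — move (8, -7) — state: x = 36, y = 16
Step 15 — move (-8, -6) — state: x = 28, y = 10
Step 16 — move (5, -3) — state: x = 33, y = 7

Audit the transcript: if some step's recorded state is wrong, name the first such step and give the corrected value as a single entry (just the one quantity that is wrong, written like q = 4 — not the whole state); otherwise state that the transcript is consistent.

step 1: x = -1 + (7) = 6, y = -1 + (5) = 4 -> confirmed correct
step 2: x = 6 + (9) = 15, y = 4 + (4) = 8 -> consistent with the transcript
step 3: x = 15 + (-5) = 10, y = 8 + (9) = 17 -> verified
step 4: x = 10 + (-2) = 8, y = 17 + (-6) = 11 -> exactly as logged
step 5: x = 8 + (2) = 10, y = 11 + (5) = 16 -> verified
step 6: x = 10 + (5) = 15, y = 16 + (8) = 24 -> exactly as logged
step 7: x = 15 + (0) = 15, y = 24 + (-5) = 19 -> not what was recorded
Step 7 is the first one off; corrected, y = 19.

step 7, y = 19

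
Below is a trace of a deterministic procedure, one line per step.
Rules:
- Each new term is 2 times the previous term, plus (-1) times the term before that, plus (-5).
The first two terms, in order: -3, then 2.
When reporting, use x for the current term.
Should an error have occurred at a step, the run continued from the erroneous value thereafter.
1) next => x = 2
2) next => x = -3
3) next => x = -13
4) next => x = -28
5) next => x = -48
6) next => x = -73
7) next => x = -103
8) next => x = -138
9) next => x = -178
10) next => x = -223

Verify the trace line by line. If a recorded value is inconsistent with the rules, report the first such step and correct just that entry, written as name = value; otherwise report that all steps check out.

Step 1: x = 2*(2) + (-1)*(-3) + (-5) = 2 — checks out.
Step 2: x = 2*(2) + (-1)*(2) + (-5) = -3 — exactly as logged.
Step 3: x = 2*(-3) + (-1)*(2) + (-5) = -13 — verified.
Step 4: x = 2*(-13) + (-1)*(-3) + (-5) = -28 — consistent with the trace.
Step 5: x = 2*(-28) + (-1)*(-13) + (-5) = -48 — consistent with the trace.
Step 6: x = 2*(-48) + (-1)*(-28) + (-5) = -73 — in agreement.
Step 7: x = 2*(-73) + (-1)*(-48) + (-5) = -103 — confirmed correct.
Step 8: x = 2*(-103) + (-1)*(-73) + (-5) = -138 — checks out.
Step 9: x = 2*(-138) + (-1)*(-103) + (-5) = -178 — in agreement.
Step 10: x = 2*(-178) + (-1)*(-138) + (-5) = -223 — exactly as logged.
The whole run recomputes cleanly — no discrepancies.

no error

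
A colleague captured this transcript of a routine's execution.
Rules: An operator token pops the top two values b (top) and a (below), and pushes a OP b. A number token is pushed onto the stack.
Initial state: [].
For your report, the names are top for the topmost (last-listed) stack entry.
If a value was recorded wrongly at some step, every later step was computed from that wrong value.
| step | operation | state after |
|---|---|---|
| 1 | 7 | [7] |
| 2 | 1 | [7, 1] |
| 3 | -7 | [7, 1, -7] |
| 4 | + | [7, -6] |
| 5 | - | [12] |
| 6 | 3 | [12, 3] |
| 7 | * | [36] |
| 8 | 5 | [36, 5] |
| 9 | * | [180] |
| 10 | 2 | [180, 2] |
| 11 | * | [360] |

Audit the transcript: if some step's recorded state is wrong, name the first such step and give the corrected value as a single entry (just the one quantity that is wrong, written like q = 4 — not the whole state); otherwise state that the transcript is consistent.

step 1: push 7: top = 7 -> checks out
step 2: push 1: top = 1 -> checks out
step 3: push -7: top = -7 -> consistent with the transcript
step 4: 1 + -7 = -6 -> exactly as logged
step 5: 7 - -6 = 13 -> the transcript has a different value
That makes step 5 the first incorrect line — top = 13 is what it should show.

step 5, top = 13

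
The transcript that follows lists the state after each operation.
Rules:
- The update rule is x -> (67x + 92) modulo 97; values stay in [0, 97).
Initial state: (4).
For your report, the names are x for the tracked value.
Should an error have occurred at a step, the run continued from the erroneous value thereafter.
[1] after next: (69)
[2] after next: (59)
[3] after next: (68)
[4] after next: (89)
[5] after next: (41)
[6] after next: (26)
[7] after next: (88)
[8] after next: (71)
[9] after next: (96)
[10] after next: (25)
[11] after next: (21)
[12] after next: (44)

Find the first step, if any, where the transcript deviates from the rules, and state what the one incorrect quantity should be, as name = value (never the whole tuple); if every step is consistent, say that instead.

step 1: x = (67*4 + 92) mod 97 = 69 -> consistent with the transcript
step 2: x = (67*69 + 92) mod 97 = 59 -> confirmed correct
step 3: x = (67*59 + 92) mod 97 = 68 -> confirmed correct
step 4: x = (67*68 + 92) mod 97 = 89 -> agrees with the transcript
step 5: x = (67*89 + 92) mod 97 = 41 -> verified
step 6: x = (67*41 + 92) mod 97 = 26 -> in agreement
step 7: x = (67*26 + 92) mod 97 = 88 -> checks out
step 8: x = (67*88 + 92) mod 97 = 71 -> in agreement
step 9: x = (67*71 + 92) mod 97 = 96 -> exactly as logged
step 10: x = (67*96 + 92) mod 97 = 25 -> exactly as logged
step 11: x = (67*25 + 92) mod 97 = 21 -> same as recorded
step 12: x = (67*21 + 92) mod 97 = 44 -> consistent with the transcript
Each recorded entry agrees with the recomputation.

no error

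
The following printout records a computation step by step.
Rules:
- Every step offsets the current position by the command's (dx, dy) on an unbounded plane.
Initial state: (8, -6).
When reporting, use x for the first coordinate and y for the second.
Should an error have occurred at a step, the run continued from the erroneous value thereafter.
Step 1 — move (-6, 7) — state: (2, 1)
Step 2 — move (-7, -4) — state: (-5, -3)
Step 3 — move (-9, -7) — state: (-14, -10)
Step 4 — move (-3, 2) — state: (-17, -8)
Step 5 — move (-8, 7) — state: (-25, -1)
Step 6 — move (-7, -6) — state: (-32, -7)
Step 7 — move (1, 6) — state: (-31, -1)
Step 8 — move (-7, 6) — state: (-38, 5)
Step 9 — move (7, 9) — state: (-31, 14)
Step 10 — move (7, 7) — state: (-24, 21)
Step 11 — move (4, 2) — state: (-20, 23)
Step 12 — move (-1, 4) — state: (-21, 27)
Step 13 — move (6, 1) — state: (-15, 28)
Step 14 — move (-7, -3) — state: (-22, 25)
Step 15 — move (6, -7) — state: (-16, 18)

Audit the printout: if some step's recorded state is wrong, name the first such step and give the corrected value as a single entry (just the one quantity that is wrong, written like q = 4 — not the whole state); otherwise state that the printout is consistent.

no error

Recomputing the run from the initial state:
step 1: x = 2, y = 1
step 2: x = -5, y = -3
step 3: x = -14, y = -10
step 4: x = -17, y = -8
step 5: x = -25, y = -1
step 6: x = -32, y = -7
step 7: x = -31, y = -1
step 8: x = -38, y = 5
step 9: x = -31, y = 14
step 10: x = -24, y = 21
step 11: x = -20, y = 23
step 12: x = -21, y = 27
step 13: x = -15, y = 28
step 14: x = -22, y = 25
step 15: x = -16, y = 18
This matches the printout at every step.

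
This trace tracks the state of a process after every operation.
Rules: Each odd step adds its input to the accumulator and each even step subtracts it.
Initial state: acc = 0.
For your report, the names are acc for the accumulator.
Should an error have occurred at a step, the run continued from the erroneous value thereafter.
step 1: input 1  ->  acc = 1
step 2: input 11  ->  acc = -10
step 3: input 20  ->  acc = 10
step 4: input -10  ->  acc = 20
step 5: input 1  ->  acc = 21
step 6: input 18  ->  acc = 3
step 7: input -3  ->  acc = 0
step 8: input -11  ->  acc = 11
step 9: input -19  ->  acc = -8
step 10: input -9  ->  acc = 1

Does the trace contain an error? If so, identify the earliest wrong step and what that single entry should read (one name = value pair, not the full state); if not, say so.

1. acc = 0 + 1 = 1 (no discrepancy)
2. acc = 1 - 11 = -10 (agrees with the trace)
3. acc = -10 + 20 = 10 (exactly as logged)
4. acc = 10 - -10 = 20 (same as recorded)
5. acc = 20 + 1 = 21 (consistent with the trace)
6. acc = 21 - 18 = 3 (consistent with the trace)
7. acc = 3 + -3 = 0 (agrees with the trace)
8. acc = 0 - -11 = 11 (confirmed correct)
9. acc = 11 + -19 = -8 (consistent with the trace)
10. acc = -8 - -9 = 1 (checks out)
All entries verified; no error found.

no error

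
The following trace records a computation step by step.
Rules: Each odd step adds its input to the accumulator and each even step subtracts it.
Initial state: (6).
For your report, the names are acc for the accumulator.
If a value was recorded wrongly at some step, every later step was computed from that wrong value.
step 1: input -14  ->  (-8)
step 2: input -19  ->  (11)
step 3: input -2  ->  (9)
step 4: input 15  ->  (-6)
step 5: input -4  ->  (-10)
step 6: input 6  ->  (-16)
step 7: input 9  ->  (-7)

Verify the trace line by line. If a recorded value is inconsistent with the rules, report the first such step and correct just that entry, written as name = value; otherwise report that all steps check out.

no error

Recomputing the run from the initial state:
step 1: acc = -8
step 2: acc = 11
step 3: acc = 9
step 4: acc = -6
step 5: acc = -10
step 6: acc = -16
step 7: acc = -7
This matches the trace at every step.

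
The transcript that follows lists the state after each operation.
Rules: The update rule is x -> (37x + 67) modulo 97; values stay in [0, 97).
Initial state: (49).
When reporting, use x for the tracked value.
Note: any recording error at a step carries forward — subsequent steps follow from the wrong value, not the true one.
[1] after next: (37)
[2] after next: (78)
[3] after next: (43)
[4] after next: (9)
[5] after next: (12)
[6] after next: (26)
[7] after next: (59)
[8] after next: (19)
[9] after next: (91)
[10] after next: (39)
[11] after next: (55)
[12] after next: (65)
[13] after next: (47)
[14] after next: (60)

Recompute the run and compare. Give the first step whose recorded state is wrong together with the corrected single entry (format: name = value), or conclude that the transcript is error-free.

Step 1: x = (37*49 + 67) mod 97 = 37 — agrees with the transcript.
Step 2: x = (37*37 + 67) mod 97 = 78 — consistent with the transcript.
Step 3: x = (37*78 + 67) mod 97 = 43 — verified.
Step 4: x = (37*43 + 67) mod 97 = 9 — same as recorded.
Step 5: x = (37*9 + 67) mod 97 = 12 — in agreement.
Step 6: x = (37*12 + 67) mod 97 = 26 — consistent with the transcript.
Step 7: x = (37*26 + 67) mod 97 = 59 — consistent with the transcript.
Step 8: x = (37*59 + 67) mod 97 = 19 — confirmed correct.
Step 9: x = (37*19 + 67) mod 97 = 91 — same as recorded.
Step 10: x = (37*91 + 67) mod 97 = 39 — verified.
Step 11: x = (37*39 + 67) mod 97 = 55 — confirmed correct.
Step 12: x = (37*55 + 67) mod 97 = 65 — agrees with the transcript.
Step 13: x = (37*65 + 67) mod 97 = 47 — matches.
Step 14: x = (37*47 + 67) mod 97 = 60 — verified.
The whole run recomputes cleanly — no discrepancies.

no error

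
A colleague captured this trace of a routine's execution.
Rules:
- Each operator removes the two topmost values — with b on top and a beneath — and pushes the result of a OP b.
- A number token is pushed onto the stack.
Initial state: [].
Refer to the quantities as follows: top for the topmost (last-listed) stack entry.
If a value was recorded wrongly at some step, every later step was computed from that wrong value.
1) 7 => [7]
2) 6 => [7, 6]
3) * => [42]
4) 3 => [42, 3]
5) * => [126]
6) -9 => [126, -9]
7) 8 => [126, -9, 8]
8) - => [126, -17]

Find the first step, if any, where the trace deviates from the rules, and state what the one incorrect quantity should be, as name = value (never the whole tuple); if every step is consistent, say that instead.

no error

step 1: push 7: top = 7 -> verified
step 2: push 6: top = 6 -> checks out
step 3: 7 * 6 = 42 -> checks out
step 4: push 3: top = 3 -> agrees with the trace
step 5: 42 * 3 = 126 -> checks out
step 6: push -9: top = -9 -> no discrepancy
step 7: push 8: top = 8 -> same as recorded
step 8: -9 - 8 = -17 -> consistent with the trace
Nothing is out of place; the run is error-free.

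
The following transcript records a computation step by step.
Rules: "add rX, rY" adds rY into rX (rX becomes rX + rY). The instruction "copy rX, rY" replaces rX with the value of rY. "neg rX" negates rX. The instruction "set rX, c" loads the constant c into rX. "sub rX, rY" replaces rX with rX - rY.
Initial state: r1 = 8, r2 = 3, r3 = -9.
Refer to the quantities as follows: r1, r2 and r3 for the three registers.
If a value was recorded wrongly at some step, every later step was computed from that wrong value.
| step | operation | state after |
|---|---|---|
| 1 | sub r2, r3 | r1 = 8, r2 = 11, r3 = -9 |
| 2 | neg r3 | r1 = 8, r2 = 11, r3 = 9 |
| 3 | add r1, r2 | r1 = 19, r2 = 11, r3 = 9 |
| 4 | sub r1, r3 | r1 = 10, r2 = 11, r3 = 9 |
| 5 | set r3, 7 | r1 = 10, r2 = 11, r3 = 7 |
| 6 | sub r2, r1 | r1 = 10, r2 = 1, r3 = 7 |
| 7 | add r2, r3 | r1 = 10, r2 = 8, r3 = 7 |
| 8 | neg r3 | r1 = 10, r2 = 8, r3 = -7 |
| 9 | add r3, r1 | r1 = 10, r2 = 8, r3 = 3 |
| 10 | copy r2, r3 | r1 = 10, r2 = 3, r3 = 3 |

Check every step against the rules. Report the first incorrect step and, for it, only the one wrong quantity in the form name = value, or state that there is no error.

step 1: r2 = 3 - -9 = 12 -> a discrepancy with the transcript
Conclusion: step 1 carries the first error; the entry should be r2 = 12.

step 1, r2 = 12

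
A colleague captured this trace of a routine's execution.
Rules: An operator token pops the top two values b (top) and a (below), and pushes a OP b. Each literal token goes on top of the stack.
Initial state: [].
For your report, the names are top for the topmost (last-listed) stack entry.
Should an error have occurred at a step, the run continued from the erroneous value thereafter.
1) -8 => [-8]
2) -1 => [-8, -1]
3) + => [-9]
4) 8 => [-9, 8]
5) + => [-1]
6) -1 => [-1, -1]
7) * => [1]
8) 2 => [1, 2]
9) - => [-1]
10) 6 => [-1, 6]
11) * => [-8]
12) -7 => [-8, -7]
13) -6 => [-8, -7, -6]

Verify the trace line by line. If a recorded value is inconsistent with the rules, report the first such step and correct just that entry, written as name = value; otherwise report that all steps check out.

Recomputing the run from the initial state:
step 1: [-8]
step 2: [-8, -1]
step 3: [-9]
step 4: [-9, 8]
step 5: [-1]
step 6: [-1, -1]
step 7: [1]
step 8: [1, 2]
step 9: [-1]
step 10: [-1, 6]
step 11: [-6]
step 12: [-6, -7]
step 13: [-6, -7, -6]
The first disagreement with the trace is at step 11, where the value should be top = -6.

step 11, top = -6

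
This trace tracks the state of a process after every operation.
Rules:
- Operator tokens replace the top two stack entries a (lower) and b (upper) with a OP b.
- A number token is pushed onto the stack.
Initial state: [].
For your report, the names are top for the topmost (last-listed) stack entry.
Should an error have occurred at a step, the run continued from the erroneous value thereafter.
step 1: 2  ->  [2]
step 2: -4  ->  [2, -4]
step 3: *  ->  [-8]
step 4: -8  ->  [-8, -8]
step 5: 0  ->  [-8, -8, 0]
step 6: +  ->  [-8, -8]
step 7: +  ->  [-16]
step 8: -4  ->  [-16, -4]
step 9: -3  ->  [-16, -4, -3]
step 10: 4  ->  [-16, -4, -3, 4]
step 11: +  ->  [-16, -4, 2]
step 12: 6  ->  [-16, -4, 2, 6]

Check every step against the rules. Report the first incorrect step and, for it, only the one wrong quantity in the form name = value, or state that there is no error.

step 11, top = 1

Step 1: push 2: top = 2 — verified.
Step 2: push -4: top = -4 — no discrepancy.
Step 3: 2 * -4 = -8 — checks out.
Step 4: push -8: top = -8 — matches.
Step 5: push 0: top = 0 — exactly as logged.
Step 6: -8 + 0 = -8 — checks out.
Step 7: -8 + -8 = -16 — exactly as logged.
Step 8: push -4: top = -4 — confirmed correct.
Step 9: push -3: top = -3 — in agreement.
Step 10: push 4: top = 4 — consistent with the trace.
Step 11: -3 + 4 = 1 — the trace disagrees here.
Step 11 is the first one off; corrected, top = 1.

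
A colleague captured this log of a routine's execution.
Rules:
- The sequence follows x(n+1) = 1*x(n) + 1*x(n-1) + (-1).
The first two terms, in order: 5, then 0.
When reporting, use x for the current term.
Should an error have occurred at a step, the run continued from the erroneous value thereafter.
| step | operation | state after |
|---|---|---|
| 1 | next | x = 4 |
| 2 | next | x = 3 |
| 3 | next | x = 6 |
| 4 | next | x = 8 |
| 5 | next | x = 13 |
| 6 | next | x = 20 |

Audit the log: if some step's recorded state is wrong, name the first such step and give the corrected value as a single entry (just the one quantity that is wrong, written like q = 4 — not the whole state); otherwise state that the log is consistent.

no error

Recomputing the run from the initial state:
step 1: x = 4
step 2: x = 3
step 3: x = 6
step 4: x = 8
step 5: x = 13
step 6: x = 20
This matches the log at every step.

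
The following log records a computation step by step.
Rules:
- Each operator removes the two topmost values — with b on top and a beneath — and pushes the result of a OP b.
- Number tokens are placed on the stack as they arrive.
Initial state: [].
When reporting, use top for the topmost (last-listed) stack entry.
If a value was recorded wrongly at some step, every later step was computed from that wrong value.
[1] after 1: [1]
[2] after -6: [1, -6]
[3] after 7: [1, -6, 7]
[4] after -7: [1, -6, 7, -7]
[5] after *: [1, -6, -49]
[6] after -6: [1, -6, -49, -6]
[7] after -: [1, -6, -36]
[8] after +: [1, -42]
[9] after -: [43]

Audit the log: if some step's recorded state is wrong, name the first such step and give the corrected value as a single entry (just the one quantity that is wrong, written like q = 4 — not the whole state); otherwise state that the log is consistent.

step 1: push 1: top = 1 -> exactly as logged
step 2: push -6: top = -6 -> same as recorded
step 3: push 7: top = 7 -> matches
step 4: push -7: top = -7 -> consistent with the log
step 5: 7 * -7 = -49 -> no discrepancy
step 6: push -6: top = -6 -> exactly as logged
step 7: -49 - -6 = -43 -> the entry is off here
That makes step 7 the first incorrect line — top = -43 is what it should show.

step 7, top = -43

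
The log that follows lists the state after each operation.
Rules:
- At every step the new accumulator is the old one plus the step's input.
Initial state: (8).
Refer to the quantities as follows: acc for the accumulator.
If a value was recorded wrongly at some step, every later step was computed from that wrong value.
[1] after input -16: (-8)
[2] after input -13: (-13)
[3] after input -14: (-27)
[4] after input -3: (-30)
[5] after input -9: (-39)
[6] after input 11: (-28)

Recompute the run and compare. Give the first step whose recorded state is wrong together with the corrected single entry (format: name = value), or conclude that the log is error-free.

step 2, acc = -21

Recomputing the run from the initial state:
step 1: acc = -8
step 2: acc = -21
step 3: acc = -35
step 4: acc = -38
step 5: acc = -47
step 6: acc = -36
The first disagreement with the log is at step 2, where the value should be acc = -21.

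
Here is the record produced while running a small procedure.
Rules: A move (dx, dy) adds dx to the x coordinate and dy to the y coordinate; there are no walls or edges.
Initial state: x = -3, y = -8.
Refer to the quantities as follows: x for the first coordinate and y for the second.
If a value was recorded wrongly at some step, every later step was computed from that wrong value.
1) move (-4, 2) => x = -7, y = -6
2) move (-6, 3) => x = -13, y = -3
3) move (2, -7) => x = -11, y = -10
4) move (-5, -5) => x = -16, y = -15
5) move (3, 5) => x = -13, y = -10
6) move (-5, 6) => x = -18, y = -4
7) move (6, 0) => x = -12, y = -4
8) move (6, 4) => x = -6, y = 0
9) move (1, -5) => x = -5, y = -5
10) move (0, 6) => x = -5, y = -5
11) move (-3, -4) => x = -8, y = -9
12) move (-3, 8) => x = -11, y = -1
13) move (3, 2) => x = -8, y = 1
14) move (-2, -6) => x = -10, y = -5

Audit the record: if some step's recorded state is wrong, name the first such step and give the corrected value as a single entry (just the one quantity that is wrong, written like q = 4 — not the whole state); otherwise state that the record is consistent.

step 10, y = 1

step 1: x = -3 + (-4) = -7, y = -8 + (2) = -6 -> in agreement
step 2: x = -7 + (-6) = -13, y = -6 + (3) = -3 -> agrees with the record
step 3: x = -13 + (2) = -11, y = -3 + (-7) = -10 -> consistent with the record
step 4: x = -11 + (-5) = -16, y = -10 + (-5) = -15 -> confirmed correct
step 5: x = -16 + (3) = -13, y = -15 + (5) = -10 -> agrees with the record
step 6: x = -13 + (-5) = -18, y = -10 + (6) = -4 -> matches
step 7: x = -18 + (6) = -12, y = -4 + (0) = -4 -> in agreement
step 8: x = -12 + (6) = -6, y = -4 + (4) = 0 -> checks out
step 9: x = -6 + (1) = -5, y = 0 + (-5) = -5 -> checks out
step 10: x = -5 + (0) = -5, y = -5 + (6) = 1 -> first mismatch against the record
That makes step 10 the first incorrect line — y = 1 is what it should show.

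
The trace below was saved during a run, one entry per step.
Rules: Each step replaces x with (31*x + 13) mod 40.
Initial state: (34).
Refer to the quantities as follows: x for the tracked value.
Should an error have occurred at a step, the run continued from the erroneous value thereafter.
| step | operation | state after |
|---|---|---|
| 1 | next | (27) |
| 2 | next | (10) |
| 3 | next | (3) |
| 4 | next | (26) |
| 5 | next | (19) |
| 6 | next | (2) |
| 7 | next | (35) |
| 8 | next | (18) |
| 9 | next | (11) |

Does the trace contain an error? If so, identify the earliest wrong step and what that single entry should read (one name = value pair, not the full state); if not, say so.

no error

step 1: x = (31*34 + 13) mod 40 = 27 -> verified
step 2: x = (31*27 + 13) mod 40 = 10 -> exactly as logged
step 3: x = (31*10 + 13) mod 40 = 3 -> exactly as logged
step 4: x = (31*3 + 13) mod 40 = 26 -> matches
step 5: x = (31*26 + 13) mod 40 = 19 -> in agreement
step 6: x = (31*19 + 13) mod 40 = 2 -> consistent with the trace
step 7: x = (31*2 + 13) mod 40 = 35 -> checks out
step 8: x = (31*35 + 13) mod 40 = 18 -> no discrepancy
step 9: x = (31*18 + 13) mod 40 = 11 -> verified
All entries verified; no error found.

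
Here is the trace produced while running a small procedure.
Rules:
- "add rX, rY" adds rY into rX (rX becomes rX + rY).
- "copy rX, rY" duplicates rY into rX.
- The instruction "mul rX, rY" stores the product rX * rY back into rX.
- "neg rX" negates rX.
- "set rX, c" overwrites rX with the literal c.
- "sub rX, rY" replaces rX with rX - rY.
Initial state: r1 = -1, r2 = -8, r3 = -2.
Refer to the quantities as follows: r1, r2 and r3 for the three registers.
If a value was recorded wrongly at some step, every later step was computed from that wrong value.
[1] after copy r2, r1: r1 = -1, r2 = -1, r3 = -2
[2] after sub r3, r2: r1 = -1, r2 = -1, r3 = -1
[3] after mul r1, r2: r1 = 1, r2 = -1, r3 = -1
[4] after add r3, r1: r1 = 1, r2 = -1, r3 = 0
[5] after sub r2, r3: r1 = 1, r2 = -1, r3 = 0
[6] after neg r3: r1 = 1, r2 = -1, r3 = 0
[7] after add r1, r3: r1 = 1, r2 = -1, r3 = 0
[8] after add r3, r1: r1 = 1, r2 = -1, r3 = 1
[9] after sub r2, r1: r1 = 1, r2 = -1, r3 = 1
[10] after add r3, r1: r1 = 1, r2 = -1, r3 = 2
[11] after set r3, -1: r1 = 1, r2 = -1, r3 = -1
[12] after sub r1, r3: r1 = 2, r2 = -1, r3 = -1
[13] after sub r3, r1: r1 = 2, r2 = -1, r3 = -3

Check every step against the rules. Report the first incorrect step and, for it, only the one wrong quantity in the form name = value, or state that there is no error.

step 9, r2 = -2

Recomputing the run from the initial state:
step 1: r1 = -1, r2 = -1, r3 = -2
step 2: r1 = -1, r2 = -1, r3 = -1
step 3: r1 = 1, r2 = -1, r3 = -1
step 4: r1 = 1, r2 = -1, r3 = 0
step 5: r1 = 1, r2 = -1, r3 = 0
step 6: r1 = 1, r2 = -1, r3 = 0
step 7: r1 = 1, r2 = -1, r3 = 0
step 8: r1 = 1, r2 = -1, r3 = 1
step 9: r1 = 1, r2 = -2, r3 = 1
step 10: r1 = 1, r2 = -2, r3 = 2
step 11: r1 = 1, r2 = -2, r3 = -1
step 12: r1 = 2, r2 = -2, r3 = -1
step 13: r1 = 2, r2 = -2, r3 = -3
The first disagreement with the trace is at step 9, where the value should be r2 = -2.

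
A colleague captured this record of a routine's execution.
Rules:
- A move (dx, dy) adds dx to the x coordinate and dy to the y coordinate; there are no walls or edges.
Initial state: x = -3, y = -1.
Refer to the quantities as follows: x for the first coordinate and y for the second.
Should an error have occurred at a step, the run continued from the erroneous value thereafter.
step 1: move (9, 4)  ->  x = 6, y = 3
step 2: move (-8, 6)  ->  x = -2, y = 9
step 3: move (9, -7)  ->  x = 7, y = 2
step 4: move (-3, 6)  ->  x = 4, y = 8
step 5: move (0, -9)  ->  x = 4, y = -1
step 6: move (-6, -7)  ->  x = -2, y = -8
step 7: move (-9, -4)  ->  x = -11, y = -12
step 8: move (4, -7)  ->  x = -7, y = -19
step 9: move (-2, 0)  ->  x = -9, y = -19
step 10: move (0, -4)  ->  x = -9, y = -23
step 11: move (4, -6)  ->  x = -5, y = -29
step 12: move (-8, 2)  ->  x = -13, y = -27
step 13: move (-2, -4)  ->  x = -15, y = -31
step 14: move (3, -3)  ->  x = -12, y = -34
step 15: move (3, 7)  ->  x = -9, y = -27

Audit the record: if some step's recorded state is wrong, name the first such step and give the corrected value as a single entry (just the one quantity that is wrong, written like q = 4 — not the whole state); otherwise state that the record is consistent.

no error

Recomputing the run from the initial state:
step 1: x = 6, y = 3
step 2: x = -2, y = 9
step 3: x = 7, y = 2
step 4: x = 4, y = 8
step 5: x = 4, y = -1
step 6: x = -2, y = -8
step 7: x = -11, y = -12
step 8: x = -7, y = -19
step 9: x = -9, y = -19
step 10: x = -9, y = -23
step 11: x = -5, y = -29
step 12: x = -13, y = -27
step 13: x = -15, y = -31
step 14: x = -12, y = -34
step 15: x = -9, y = -27
This matches the record at every step.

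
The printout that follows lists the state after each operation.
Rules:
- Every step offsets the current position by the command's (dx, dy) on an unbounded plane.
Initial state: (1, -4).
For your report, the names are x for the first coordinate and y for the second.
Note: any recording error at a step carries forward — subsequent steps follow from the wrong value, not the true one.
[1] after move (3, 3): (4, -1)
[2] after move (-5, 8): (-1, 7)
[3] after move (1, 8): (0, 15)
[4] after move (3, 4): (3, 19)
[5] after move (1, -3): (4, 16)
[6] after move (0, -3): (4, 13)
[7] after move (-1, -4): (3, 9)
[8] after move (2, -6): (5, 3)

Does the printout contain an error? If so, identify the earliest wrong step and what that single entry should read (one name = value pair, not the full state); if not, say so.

Recomputing the run from the initial state:
step 1: x = 4, y = -1
step 2: x = -1, y = 7
step 3: x = 0, y = 15
step 4: x = 3, y = 19
step 5: x = 4, y = 16
step 6: x = 4, y = 13
step 7: x = 3, y = 9
step 8: x = 5, y = 3
This matches the printout at every step.

no error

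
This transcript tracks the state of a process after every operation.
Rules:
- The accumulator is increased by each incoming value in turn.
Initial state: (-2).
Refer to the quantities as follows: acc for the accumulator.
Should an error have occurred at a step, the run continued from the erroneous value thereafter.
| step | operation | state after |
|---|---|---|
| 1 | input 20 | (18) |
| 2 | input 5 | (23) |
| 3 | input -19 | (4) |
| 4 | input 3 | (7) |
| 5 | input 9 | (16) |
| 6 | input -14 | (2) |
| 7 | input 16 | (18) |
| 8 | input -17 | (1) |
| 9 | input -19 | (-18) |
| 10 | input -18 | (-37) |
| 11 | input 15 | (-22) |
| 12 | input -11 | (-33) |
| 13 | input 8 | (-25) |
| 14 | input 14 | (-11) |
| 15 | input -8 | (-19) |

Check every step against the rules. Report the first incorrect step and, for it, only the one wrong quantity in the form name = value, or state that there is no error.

step 10, acc = -36

step 1: acc = -2 + 20 = 18 -> confirmed correct
step 2: acc = 18 + 5 = 23 -> same as recorded
step 3: acc = 23 + -19 = 4 -> same as recorded
step 4: acc = 4 + 3 = 7 -> confirmed correct
step 5: acc = 7 + 9 = 16 -> confirmed correct
step 6: acc = 16 + -14 = 2 -> verified
step 7: acc = 2 + 16 = 18 -> confirmed correct
step 8: acc = 18 + -17 = 1 -> agrees with the transcript
step 9: acc = 1 + -19 = -18 -> no discrepancy
step 10: acc = -18 + -18 = -36 -> the transcript disagrees here
Conclusion: step 10 carries the first error; the entry should be acc = -36.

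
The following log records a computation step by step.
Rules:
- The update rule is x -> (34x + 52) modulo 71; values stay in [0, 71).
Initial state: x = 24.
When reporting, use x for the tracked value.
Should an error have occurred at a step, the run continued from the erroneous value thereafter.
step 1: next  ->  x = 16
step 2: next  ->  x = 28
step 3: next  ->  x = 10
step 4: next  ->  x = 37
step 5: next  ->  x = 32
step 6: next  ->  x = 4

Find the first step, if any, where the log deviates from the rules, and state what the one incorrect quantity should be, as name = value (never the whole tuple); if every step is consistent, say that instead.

1. x = (34*24 + 52) mod 71 = 16 (same as recorded)
2. x = (34*16 + 52) mod 71 = 28 (in agreement)
3. x = (34*28 + 52) mod 71 = 10 (same as recorded)
4. x = (34*10 + 52) mod 71 = 37 (confirmed correct)
5. x = (34*37 + 52) mod 71 = 32 (agrees with the log)
6. x = (34*32 + 52) mod 71 = 4 (matches)
Every step is consistent.

no error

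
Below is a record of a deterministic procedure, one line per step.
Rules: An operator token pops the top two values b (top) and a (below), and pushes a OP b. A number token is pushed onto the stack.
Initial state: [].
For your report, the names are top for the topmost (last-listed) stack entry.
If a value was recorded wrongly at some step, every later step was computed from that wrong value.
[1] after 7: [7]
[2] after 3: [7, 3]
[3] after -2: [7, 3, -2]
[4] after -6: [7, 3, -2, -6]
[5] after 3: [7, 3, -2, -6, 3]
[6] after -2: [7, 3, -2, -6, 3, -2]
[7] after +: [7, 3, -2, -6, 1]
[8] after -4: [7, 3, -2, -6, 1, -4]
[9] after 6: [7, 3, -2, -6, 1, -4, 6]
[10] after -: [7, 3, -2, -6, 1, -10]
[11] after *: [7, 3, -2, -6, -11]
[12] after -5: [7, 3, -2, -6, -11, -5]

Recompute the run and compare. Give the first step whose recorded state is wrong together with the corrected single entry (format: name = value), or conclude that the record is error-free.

step 11, top = -10

Step 1: push 7: top = 7 — exactly as logged.
Step 2: push 3: top = 3 — consistent with the record.
Step 3: push -2: top = -2 — same as recorded.
Step 4: push -6: top = -6 — matches.
Step 5: push 3: top = 3 — consistent with the record.
Step 6: push -2: top = -2 — same as recorded.
Step 7: 3 + -2 = 1 — same as recorded.
Step 8: push -4: top = -4 — in agreement.
Step 9: push 6: top = 6 — consistent with the record.
Step 10: -4 - 6 = -10 — same as recorded.
Step 11: 1 * -10 = -10 — a discrepancy with the record.
First deviation found at step 11; the corrected entry is top = -10.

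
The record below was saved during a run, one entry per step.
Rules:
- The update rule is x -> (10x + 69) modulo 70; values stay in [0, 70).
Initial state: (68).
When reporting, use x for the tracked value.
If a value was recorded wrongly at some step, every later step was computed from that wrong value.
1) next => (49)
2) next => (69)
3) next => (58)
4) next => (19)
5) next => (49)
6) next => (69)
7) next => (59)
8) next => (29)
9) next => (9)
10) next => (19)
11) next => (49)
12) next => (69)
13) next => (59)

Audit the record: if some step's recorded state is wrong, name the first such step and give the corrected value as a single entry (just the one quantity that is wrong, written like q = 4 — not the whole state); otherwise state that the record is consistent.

Recomputing the run from the initial state:
step 1: x = 49
step 2: x = 69
step 3: x = 59
step 4: x = 29
step 5: x = 9
step 6: x = 19
step 7: x = 49
step 8: x = 69
step 9: x = 59
step 10: x = 29
step 11: x = 9
step 12: x = 19
step 13: x = 49
The first disagreement with the record is at step 3, where the value should be x = 59.

step 3, x = 59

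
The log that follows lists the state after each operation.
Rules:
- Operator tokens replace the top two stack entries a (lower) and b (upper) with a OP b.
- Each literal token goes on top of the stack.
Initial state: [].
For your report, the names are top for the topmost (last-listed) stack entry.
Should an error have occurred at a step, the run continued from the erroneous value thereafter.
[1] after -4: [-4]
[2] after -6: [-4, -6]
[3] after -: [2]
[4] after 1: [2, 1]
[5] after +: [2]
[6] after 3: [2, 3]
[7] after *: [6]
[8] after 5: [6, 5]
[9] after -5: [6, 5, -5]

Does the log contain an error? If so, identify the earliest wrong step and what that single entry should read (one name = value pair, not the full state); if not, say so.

step 5, top = 3

Recomputing the run from the initial state:
step 1: [-4]
step 2: [-4, -6]
step 3: [2]
step 4: [2, 1]
step 5: [3]
step 6: [3, 3]
step 7: [9]
step 8: [9, 5]
step 9: [9, 5, -5]
The first disagreement with the log is at step 5, where the value should be top = 3.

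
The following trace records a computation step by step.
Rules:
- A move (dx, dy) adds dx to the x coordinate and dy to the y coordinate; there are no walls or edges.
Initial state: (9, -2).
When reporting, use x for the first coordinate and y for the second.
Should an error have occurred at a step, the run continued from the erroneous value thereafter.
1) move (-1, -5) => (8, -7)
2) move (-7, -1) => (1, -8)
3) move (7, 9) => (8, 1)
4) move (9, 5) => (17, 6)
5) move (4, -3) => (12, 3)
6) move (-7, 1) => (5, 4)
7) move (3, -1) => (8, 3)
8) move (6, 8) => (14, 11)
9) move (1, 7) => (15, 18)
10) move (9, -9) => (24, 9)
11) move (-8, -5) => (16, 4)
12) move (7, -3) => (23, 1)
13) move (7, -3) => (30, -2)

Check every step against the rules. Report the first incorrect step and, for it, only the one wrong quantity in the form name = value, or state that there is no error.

step 5, x = 21

1. x = 9 + (-1) = 8, y = -2 + (-5) = -7 (in agreement)
2. x = 8 + (-7) = 1, y = -7 + (-1) = -8 (confirmed correct)
3. x = 1 + (7) = 8, y = -8 + (9) = 1 (confirmed correct)
4. x = 8 + (9) = 17, y = 1 + (5) = 6 (exactly as logged)
5. x = 17 + (4) = 21, y = 6 + (-3) = 3 (the trace disagrees here)
That makes step 5 the first incorrect line — x = 21 is what it should show.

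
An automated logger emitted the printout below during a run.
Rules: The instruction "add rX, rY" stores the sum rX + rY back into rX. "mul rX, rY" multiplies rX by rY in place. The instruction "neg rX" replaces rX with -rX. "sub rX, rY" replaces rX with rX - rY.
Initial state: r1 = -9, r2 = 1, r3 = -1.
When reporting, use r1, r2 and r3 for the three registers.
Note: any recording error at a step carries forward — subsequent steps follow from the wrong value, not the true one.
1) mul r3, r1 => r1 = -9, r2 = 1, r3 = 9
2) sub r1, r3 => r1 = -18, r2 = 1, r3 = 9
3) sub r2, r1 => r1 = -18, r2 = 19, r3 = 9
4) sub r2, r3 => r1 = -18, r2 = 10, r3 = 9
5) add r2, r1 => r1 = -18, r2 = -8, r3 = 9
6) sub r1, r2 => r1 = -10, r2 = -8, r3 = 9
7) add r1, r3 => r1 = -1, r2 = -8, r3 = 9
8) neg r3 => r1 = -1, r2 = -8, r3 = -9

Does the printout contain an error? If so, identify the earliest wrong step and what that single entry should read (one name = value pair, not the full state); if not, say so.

no error

1. r3 = -1 * -9 = 9 (verified)
2. r1 = -9 - 9 = -18 (exactly as logged)
3. r2 = 1 - -18 = 19 (no discrepancy)
4. r2 = 19 - 9 = 10 (confirmed correct)
5. r2 = 10 + -18 = -8 (exactly as logged)
6. r1 = -18 - -8 = -10 (consistent with the printout)
7. r1 = -10 + 9 = -1 (confirmed correct)
8. r3 = -(9) = -9 (verified)
Nothing is out of place; the run is error-free.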